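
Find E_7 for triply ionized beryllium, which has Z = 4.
-4.442678 eV

For hydrogen-like ions, the energy levels scale with Z²:
E_n = -13.6057 Z² / n² eV

For Be³⁺ (Z = 4) at n = 7:
E_7 = -13.6057 × 4² / 7²
E_7 = -13.6057 × 16 / 49
E_7 = -217.6912 / 49
E_7 = -4.442678 eV

The energy is 16 times more negative than hydrogen at the same n due to the stronger nuclear charge.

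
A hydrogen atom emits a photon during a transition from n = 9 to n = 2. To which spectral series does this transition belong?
Balmer series

The spectral series in hydrogen are named based on the final (lower) energy level:
- Lyman series: n_final = 1 (ultraviolet)
- Balmer series: n_final = 2 (visible/near-UV)
- Paschen series: n_final = 3 (infrared)
- Brackett series: n_final = 4 (infrared)
- Pfund series: n_final = 5 (far infrared)

Since this transition ends at n = 2, it belongs to the Balmer series.

For reference, this 9 → 2 line has photon energy
ΔE = 13.6057 eV × (1/2² - 1/9²) = 3.233453395 eV,
corresponding to wavelength λ = hc/ΔE = 1239.84 eV·nm / 3.233453395 eV = 383.44143 nm in the visible/near-UV region.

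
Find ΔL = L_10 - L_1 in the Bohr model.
9.49e-34 J·s (or 9ℏ)

In the Bohr model, L_n = nℏ where ℏ = 1.0546e-34 J·s.

L_10 = 10ℏ = 1.0546e-33 J·s
L_1 = 1ℏ = 1.0546e-34 J·s

ΔL = L_10 - L_1 = (10 - 1)ℏ = 9ℏ
ΔL = 9 × 1.0546e-34 J·s = 9.49e-34 J·s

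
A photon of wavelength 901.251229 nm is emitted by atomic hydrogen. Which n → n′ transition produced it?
n = 10 → n = 3

First, find the photon energy from the wavelength (hc = 1239.84 eV·nm):
E = hc/λ = 1239.84 eV·nm / 901.251229 nm = 1.3756874 eV

The energy levels of hydrogen satisfy E_n = -13.6057 / n² eV, so an emission n_i → n_f releases
ΔE = 13.6057 × (1/n_f² − 1/n_i²) eV.

Setting ΔE equal to the photon energy:
1/n_f² − 1/n_i² = 1.3756874 / 13.6057 = 0.10111111

Since 1/n_i² must be positive, we need 1/n_f² > 0.10111111, i.e. n_f ≤ 3. For each allowed n_f, solve n_i = (1/n_f² − 0.10111111)^(−1/2) and check whether it is a whole number:
  n_f = 1: 1/n_i² = 1.00000000 − 0.10111111 = 0.89888889 → n_i = 1.055  (not an integer) ✗
  n_f = 2: 1/n_i² = 0.25000000 − 0.10111111 = 0.14888889 → n_i = 2.592  (not an integer) ✗
  n_f = 3: 1/n_i² = 0.11111111 − 0.10111111 = 0.01000000 → n_i = 10.000  → integer, n_i = 10 ✓

Only n_f = 3 gives an integer upper level, n_i = 10.

The transition is from n = 10 to n = 3 (emission).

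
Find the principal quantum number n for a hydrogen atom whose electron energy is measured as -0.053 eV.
n = 16

The exact energy levels follow E_n = -13.6057 eV / n².

The measured value (-0.053 eV) is reported to only 2 significant figures, so we must test candidate n values and see which one matches to that precision.

Candidate energies:
  n = 14:  E = -13.6057/14² = -0.06942 eV
  n = 15:  E = -13.6057/15² = -0.06047 eV
  n = 16:  E = -13.6057/16² = -0.05315 eV  ← matches
  n = 17:  E = -13.6057/17² = -0.04708 eV
  n = 18:  E = -13.6057/18² = -0.04199 eV

Checking against the measurement of -0.053 eV (2 sig figs), only n = 16 agrees:
E_16 = -0.05315 eV, which rounds to -0.053 eV ✓

Therefore n = 16.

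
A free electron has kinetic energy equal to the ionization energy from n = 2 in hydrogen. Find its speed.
1.09385e+06 m/s (or 0.36% of c)

The binding energy at n = 2 for hydrogen is:
E_2 = -13.6057/2² = -3.40142500 eV
|E_2| = 3.40142500 eV

Convert to Joules:
KE = 3.40142500 eV × (1.602177 × 10⁻¹⁹ J/eV) = 5.4496849e-19 J

Using KE = ½mv²:
v = √(2·KE/m_e)
v = √(2 × 5.4496849e-19 J / 9.10938 × 10⁻³¹ kg)
v = 1.09385e+06 m/s

This is approximately 0.36% the speed of light.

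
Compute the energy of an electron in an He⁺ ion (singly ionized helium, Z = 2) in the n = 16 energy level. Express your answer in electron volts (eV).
-0.21259 eV

The energy levels of a hydrogen-like atom are given by:
E_n = -13.6057 Z² / n² eV  (with Z = 2 for He⁺)

For n = 16:
E_16 = -13.6057 × 2² / 16²
E_16 = -13.6057 × 4 / 256
E_16 = -0.21259 eV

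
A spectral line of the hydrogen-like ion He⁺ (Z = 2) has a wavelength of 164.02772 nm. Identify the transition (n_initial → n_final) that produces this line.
n = 3 → n = 2

First, find the photon energy from the wavelength (hc = 1239.84 eV·nm):
E = hc/λ = 1239.84 eV·nm / 164.02772 nm = 7.5587224 eV

The energy levels of He⁺ satisfy E_n = -13.6057 × 2² / n² eV, so an emission n_i → n_f releases
ΔE = 13.6057 × 2² × (1/n_f² − 1/n_i²) eV.

Setting ΔE equal to the photon energy:
1/n_f² − 1/n_i² = 7.5587224 / (13.6057 × 2²) = 0.13888889

Since 1/n_i² must be positive, we need 1/n_f² > 0.13888889, i.e. n_f ≤ 2. For each allowed n_f, solve n_i = (1/n_f² − 0.13888889)^(−1/2) and check whether it is a whole number:
  n_f = 1: 1/n_i² = 1.00000000 − 0.13888889 = 0.86111111 → n_i = 1.078  (not an integer) ✗
  n_f = 2: 1/n_i² = 0.25000000 − 0.13888889 = 0.11111111 → n_i = 3.000  → integer, n_i = 3 ✓

Only n_f = 2 gives an integer upper level, n_i = 3.

The transition is from n = 3 to n = 2 (emission).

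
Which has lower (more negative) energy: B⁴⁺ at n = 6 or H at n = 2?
B⁴⁺ at n = 6 (E = -9.4484 eV)

Using E_n = -13.6057 Z² / n² eV:

B⁴⁺ (Z = 5) at n = 6:
E = -13.6057 × 5² / 6² = -13.6057 × 25 / 36 = -9.4484028 eV

H (Z = 1) at n = 2:
E = -13.6057 × 1² / 2² = -13.6057 × 1 / 4 = -3.4014250 eV

Since -9.4484028 eV < -3.4014250 eV,
B⁴⁺ at n = 6 is more tightly bound (requires more energy to ionize).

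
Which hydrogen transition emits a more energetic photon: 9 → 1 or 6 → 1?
9 → 1

Calculate the energy for each transition:

Transition 9 → 1:
ΔE₁ = |E_1 - E_9| = |-13.6057/1² - (-13.6057/9²)|
ΔE₁ = |-13.6057000000 - (-0.1679716049)| = 13.4377284 eV

Transition 6 → 1:
ΔE₂ = |E_1 - E_6| = |-13.6057/1² - (-13.6057/6²)|
ΔE₂ = |-13.6057000000 - (-0.3779361111)| = 13.2277639 eV

Since 13.4377284 eV > 13.2277639 eV, the transition 9 → 1 emits the more energetic photon.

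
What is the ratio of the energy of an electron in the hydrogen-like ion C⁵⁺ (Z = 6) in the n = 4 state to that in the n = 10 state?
6.25000

Using E_n = -13.6057 Z² / n² eV with Z = 6:

E_4 = -13.6057 × 6² / 4² = -489.8052 / 16 = -30.61282500000 eV
E_10 = -13.6057 × 6² / 10² = -489.8052 / 100 = -4.89805200000 eV

The ratio is:
E_4/E_10 = (-30.61282500000) / (-4.89805200000)
E_4/E_10 = (-489.8052/16) / (-489.8052/100)
E_4/E_10 = 100/16
E_4/E_10 = 6.25000
(Note: the Z² factors cancel in the ratio.)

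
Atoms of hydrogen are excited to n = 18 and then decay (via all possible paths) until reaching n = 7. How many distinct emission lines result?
66

The electron can occupy levels n = 7, 8, ..., 18 during de-excitation — that is m = 18 - 7 + 1 = 12 distinct levels.

The number of distinct spectral lines equals the number of ways to choose 2 of these m levels (each pair gives one possible emission transition):

Number of lines = m(m-1)/2 = 12×11/2 = 66

These correspond to all possible transitions between the 12 levels:
18 → 17, 18 → 16, 18 → 15, 18 → 14, 18 → 13, 18 → 12, 18 → 11, 18 → 10...

Each transition produces a photon with a unique energy (and thus wavelength). This count does not depend on Z.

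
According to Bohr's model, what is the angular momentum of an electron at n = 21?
2.21e-33 J·s (or 21ℏ)

In the Bohr model, angular momentum is quantized:
L = nℏ

where ℏ = h/(2π) = 1.0546e-34 J·s

For n = 21:
L = 21 × 1.0546e-34 J·s
L = 2.21e-33 J·s

This can also be written as L = 21ℏ.
The angular momentum is an integer multiple of the reduced Planck constant.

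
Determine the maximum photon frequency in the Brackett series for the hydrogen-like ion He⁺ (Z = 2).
8.22e+14 Hz

The series limit corresponds to the transition from n = ∞ to n = 4.
This is the highest energy (shortest wavelength) transition in the Brackett series.

E_∞ = 0 eV
E_4 = -13.6057 × 2² / 4² = -3.4014250 eV

Energy at series limit:
ΔE = E_∞ - E_4 = 0 - (-3.4014250) = 3.4014250 eV
E = 3.4014250 eV × (1.602177 × 10⁻¹⁹ J/eV) = 5.4497e-19 J
f = E/h = 5.4497e-19 J / (6.62607 × 10⁻³⁴ J·s) = 8.22e+14 Hz

This energy equals the ionization energy from the n = 4 state of He⁺.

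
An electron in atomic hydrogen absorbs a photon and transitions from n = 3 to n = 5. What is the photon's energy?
0.97 eV

The energy levels of a hydrogen-like atom are E_n = -13.6057 eV / n².

Energy at n = 3: E_3 = -13.6057 / 3² = -1.51174 eV
Energy at n = 5: E_5 = -13.6057 / 5² = -0.54423 eV

The excitation energy is the difference:
ΔE = E_5 - E_3
ΔE = -0.54423 - (-1.51174)
ΔE = 0.97 eV

Since this is positive, energy must be absorbed (photon absorption).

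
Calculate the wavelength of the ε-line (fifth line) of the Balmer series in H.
396.9066 nm

The lines of a series are numbered from the longest wavelength (smallest ΔE) outward; the fifth line is the transition from n = n_f + 5 to n_f.
The Balmer series has all transitions ending at n_f = 2.

For H, the fifth line (ε-line) is the jump from n = 7 to n = 2:
E_7 = -13.6057 / 7² = -0.27766735 eV
E_2 = -13.6057 / 2² = -3.40142500 eV
ΔE = E_7 - E_2 = 3.12375765 eV

λ = hc/E = 1239.84 eV·nm / 3.12375765 eV
λ = 396.9066 nm

This is the ε-line of the Balmer series in H.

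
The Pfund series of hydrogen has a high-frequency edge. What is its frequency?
1.316e+14 Hz

The series limit corresponds to the transition from n = ∞ to n = 5.
This is the highest energy (shortest wavelength) transition in the Pfund series.

E_∞ = 0 eV
E_5 = -13.6057 / 5² = -0.5442280 eV

Energy at series limit:
ΔE = E_∞ - E_5 = 0 - (-0.5442280) = 0.5442280 eV
E = 0.5442280 eV × (1.602177 × 10⁻¹⁹ J/eV) = 8.71950e-20 J
f = E/h = 8.71950e-20 J / (6.62607 × 10⁻³⁴ J·s) = 1.316e+14 Hz

This energy equals the ionization energy from the n = 5 state of hydrogen.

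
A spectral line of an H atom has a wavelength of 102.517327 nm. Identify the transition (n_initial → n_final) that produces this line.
n = 3 → n = 1

First, find the photon energy from the wavelength (hc = 1239.84 eV·nm):
E = hc/λ = 1239.84 eV·nm / 102.517327 nm = 12.093956 eV

The energy levels of hydrogen satisfy E_n = -13.6057 / n² eV, so an emission n_i → n_f releases
ΔE = 13.6057 × (1/n_f² − 1/n_i²) eV.

Setting ΔE equal to the photon energy:
1/n_f² − 1/n_i² = 12.093956 / 13.6057 = 0.88888892

Since 1/n_i² must be positive, we need 1/n_f² > 0.88888892, i.e. n_f ≤ 1. For each allowed n_f, solve n_i = (1/n_f² − 0.88888892)^(−1/2) and check whether it is a whole number:
  n_f = 1: 1/n_i² = 1.00000000 − 0.88888892 = 0.11111108 → n_i = 3.000  → integer, n_i = 3 ✓

Only n_f = 1 gives an integer upper level, n_i = 3.

The transition is from n = 3 to n = 1 (emission).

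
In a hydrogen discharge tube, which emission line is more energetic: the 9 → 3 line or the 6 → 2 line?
6 → 2

Calculate the energy for each transition:

Transition 9 → 3:
ΔE₁ = |E_3 - E_9| = |-13.6057/3² - (-13.6057/9²)|
ΔE₁ = |-1.511744444 - (-0.167971605)| = 1.343773 eV

Transition 6 → 2:
ΔE₂ = |E_2 - E_6| = |-13.6057/2² - (-13.6057/6²)|
ΔE₂ = |-3.401425000 - (-0.377936111)| = 3.023489 eV

Since 3.023489 eV > 1.343773 eV, the transition 6 → 2 emits the more energetic photon.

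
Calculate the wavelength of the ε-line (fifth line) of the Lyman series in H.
93.7301 nm

The lines of a series are numbered from the longest wavelength (smallest ΔE) outward; the fifth line is the transition from n = n_f + 5 to n_f.
The Lyman series has all transitions ending at n_f = 1.

For H, the fifth line (ε-line) is the jump from n = 6 to n = 1:
E_6 = -13.6057 / 6² = -0.377936 eV
E_1 = -13.6057 / 1² = -13.605700 eV
ΔE = E_6 - E_1 = 13.227764 eV

λ = hc/E = 1239.84 eV·nm / 13.227764 eV
λ = 93.7301 nm

This is the ε-line of the Lyman series in H.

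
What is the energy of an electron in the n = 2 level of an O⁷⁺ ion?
-217.691 eV

For hydrogen-like ions, the energy levels scale with Z²:
E_n = -13.6057 Z² / n² eV

For O⁷⁺ (Z = 8) at n = 2:
E_2 = -13.6057 × 8² / 2²
E_2 = -13.6057 × 64 / 4
E_2 = -870.7648 / 4
E_2 = -217.691 eV

The energy is 64 times more negative than hydrogen at the same n due to the stronger nuclear charge.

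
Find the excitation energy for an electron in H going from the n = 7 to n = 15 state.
0.22 eV

The energy levels of a hydrogen-like atom are E_n = -13.6057 eV / n².

Energy at n = 7: E_7 = -13.6057 / 7² = -0.27767 eV
Energy at n = 15: E_15 = -13.6057 / 15² = -0.06047 eV

The excitation energy is the difference:
ΔE = E_15 - E_7
ΔE = -0.06047 - (-0.27767)
ΔE = 0.22 eV

Since this is positive, energy must be absorbed (photon absorption).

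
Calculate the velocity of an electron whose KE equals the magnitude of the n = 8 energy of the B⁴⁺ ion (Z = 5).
1.367e+06 m/s (or 0.456% of c)

The binding energy at n = 8 for B⁴⁺ is:
E_8 = -13.6057 × 5²/8² = -5.314727 eV
|E_8| = 5.314727 eV

Convert to Joules:
KE = 5.314727 eV × (1.602177 × 10⁻¹⁹ J/eV) = 8.51513e-19 J

Using KE = ½mv²:
v = √(2·KE/m_e)
v = √(2 × 8.51513e-19 J / 9.10938 × 10⁻³¹ kg)
v = 1.367e+06 m/s

This is approximately 0.456% the speed of light.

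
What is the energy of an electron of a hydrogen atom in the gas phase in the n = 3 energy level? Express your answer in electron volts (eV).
-1.512 eV

The energy levels of a hydrogen-like atom are given by:
E_n = -13.6057 eV / n²

For n = 3:
E_3 = -13.6057 eV / 3²
E_3 = -13.6057 eV / 9
E_3 = -1.512 eV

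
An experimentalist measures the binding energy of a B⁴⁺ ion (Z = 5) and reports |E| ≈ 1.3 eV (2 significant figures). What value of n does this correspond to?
n = 16

The exact energy levels follow E_n = -13.6057 Z² / n² eV with Z = 5.

The measured value (-1.3 eV) is reported to only 2 significant figures, so we must test candidate n values and see which one matches to that precision.

Candidate energies:
  n = 14:  E = -13.6057 × 5² / 14² = -1.73542 eV
  n = 15:  E = -13.6057 × 5² / 15² = -1.51174 eV
  n = 16:  E = -13.6057 × 5² / 16² = -1.32868 eV  ← matches
  n = 17:  E = -13.6057 × 5² / 17² = -1.17696 eV
  n = 18:  E = -13.6057 × 5² / 18² = -1.04982 eV

Checking against the measurement of -1.3 eV (2 sig figs), only n = 16 agrees:
E_16 = -1.32868 eV, which rounds to -1.3 eV ✓

Therefore n = 16.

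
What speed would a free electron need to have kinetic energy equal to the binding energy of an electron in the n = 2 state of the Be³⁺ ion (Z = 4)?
4.3754e+06 m/s (or 1.459% of c)

The binding energy at n = 2 for Be³⁺ is:
E_2 = -13.6057 × 4²/2² = -54.422800 eV
|E_2| = 54.422800 eV

Convert to Joules:
KE = 54.422800 eV × (1.602177 × 10⁻¹⁹ J/eV) = 8.719496e-18 J

Using KE = ½mv²:
v = √(2·KE/m_e)
v = √(2 × 8.719496e-18 J / 9.10938 × 10⁻³¹ kg)
v = 4.3754e+06 m/s

This is approximately 1.459% the speed of light.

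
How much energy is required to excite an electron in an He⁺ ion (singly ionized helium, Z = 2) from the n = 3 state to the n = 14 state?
5.769 eV

The energy levels of a hydrogen-like atom are E_n = -13.6057 Z² eV / n².

Energy at n = 3: E_3 = -13.6057 × 2² / 3² = -6.046978 eV
Energy at n = 14: E_14 = -13.6057 × 2² / 14² = -0.277667 eV

The excitation energy is the difference:
ΔE = E_14 - E_3
ΔE = -0.277667 - (-6.046978)
ΔE = 5.769 eV

Since this is positive, energy must be absorbed (photon absorption).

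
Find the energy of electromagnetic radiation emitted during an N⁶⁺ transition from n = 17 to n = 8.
8.1100 eV

The energy levels are E_n = -13.6057 Z² eV / n².

Energy at n = 17: E_17 = -13.6057 × 7² / 17² = -2.3068488 eV
Energy at n = 8: E_8 = -13.6057 × 7² / 8² = -10.4168641 eV

For emission (electron falling to lower state), the photon energy is:
E_photon = E_17 - E_8 = |-2.3068488 - (-10.4168641)|
E_photon = 8.1100 eV

This energy is carried away by the emitted photon.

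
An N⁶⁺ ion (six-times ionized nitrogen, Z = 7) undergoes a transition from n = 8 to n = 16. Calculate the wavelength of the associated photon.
158.70 nm

First, find the transition energy using E_n = -13.6057 Z² / n² eV:
E_8 = -13.6057 × 7² / 8² = -10.416864 eV
E_16 = -13.6057 × 7² / 16² = -2.604216 eV

Photon energy: |ΔE| = |E_16 - E_8| = 7.812648 eV

Convert to wavelength using E = hc/λ with hc = 1239.84 eV·nm:
λ = hc/E = 1239.84 eV·nm / 7.812648 eV
λ = 158.70 nm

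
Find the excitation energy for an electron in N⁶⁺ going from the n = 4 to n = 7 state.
28.061756 eV

The energy levels of a hydrogen-like atom are E_n = -13.6057 Z² eV / n².

Energy at n = 4: E_4 = -13.6057 × 7² / 4² = -41.667456250 eV
Energy at n = 7: E_7 = -13.6057 × 7² / 7² = -13.605700000 eV

The excitation energy is the difference:
ΔE = E_7 - E_4
ΔE = -13.605700000 - (-41.667456250)
ΔE = 28.061756 eV

Since this is positive, energy must be absorbed (photon absorption).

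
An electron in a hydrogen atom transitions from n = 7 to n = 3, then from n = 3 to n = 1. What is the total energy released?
13.33 eV

The energy levels of hydrogen are E_n = -13.6057 / n² eV.

First transition (7 → 3):
ΔE₁ = |E_3 - E_7|
ΔE₁ = |-1.51174444 - (-0.27766735)| = 1.23408 eV

Second transition (3 → 1):
ΔE₂ = |E_1 - E_3|
ΔE₂ = |-13.60570000 - (-1.51174444)| = 12.09396 eV

Total energy released:
E_total = ΔE₁ + ΔE₂ = 1.23408 + 12.09396 = 13.33 eV

Note: This equals the direct transition 7 → 1: 13.33 eV ✓
Energy is conserved regardless of the path taken.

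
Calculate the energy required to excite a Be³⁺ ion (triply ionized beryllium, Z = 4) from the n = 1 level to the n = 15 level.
216.7237 eV

The energy levels of a hydrogen-like atom are E_n = -13.6057 Z² eV / n².

Energy at n = 1: E_1 = -13.6057 × 4² / 1² = -217.6912000 eV
Energy at n = 15: E_15 = -13.6057 × 4² / 15² = -0.9675164 eV

The excitation energy is the difference:
ΔE = E_15 - E_1
ΔE = -0.9675164 - (-217.6912000)
ΔE = 216.7237 eV

Since this is positive, energy must be absorbed (photon absorption).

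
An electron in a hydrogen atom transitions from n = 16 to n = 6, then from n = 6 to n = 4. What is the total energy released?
0.797 eV

The energy levels of hydrogen are E_n = -13.6057 / n² eV.

First transition (16 → 6):
ΔE₁ = |E_6 - E_16|
ΔE₁ = |-0.377936111 - (-0.053147266)| = 0.324789 eV

Second transition (6 → 4):
ΔE₂ = |E_4 - E_6|
ΔE₂ = |-0.850356250 - (-0.377936111)| = 0.472420 eV

Total energy released:
E_total = ΔE₁ + ΔE₂ = 0.324789 + 0.472420 = 0.797 eV

Note: This equals the direct transition 16 → 4: 0.797 eV ✓
Energy is conserved regardless of the path taken.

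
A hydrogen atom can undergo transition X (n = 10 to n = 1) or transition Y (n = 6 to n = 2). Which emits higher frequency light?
10 → 1

Calculate the energy for each transition:

Transition 10 → 1:
ΔE₁ = |E_1 - E_10| = |-13.6057/1² - (-13.6057/10²)|
ΔE₁ = |-13.6057000000 - (-0.1360570000)| = 13.4696430 eV

Transition 6 → 2:
ΔE₂ = |E_2 - E_6| = |-13.6057/2² - (-13.6057/6²)|
ΔE₂ = |-3.4014250000 - (-0.3779361111)| = 3.0234889 eV

Since 13.4696430 eV > 3.0234889 eV, the transition 10 → 1 emits the more energetic photon.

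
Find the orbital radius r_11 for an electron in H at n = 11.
6.4030 nm (or 64.0304 Å)

The Bohr radius formula is:
r_n = n² a₀ / Z

where a₀ = 0.0529177 nm is the Bohr radius.

For H (Z = 1) at n = 11:
r_11 = 11² × 0.0529177 nm / 1
r_11 = 121 × 0.0529177 nm / 1
r_11 = 6.40304 nm / 1
r_11 = 6.4030 nm

The electron orbits at approximately 6.4030 nm from the nucleus.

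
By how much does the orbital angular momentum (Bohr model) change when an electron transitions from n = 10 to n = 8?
2.10914e-34 J·s (or 2ℏ)

In the Bohr model, L_n = nℏ where ℏ = 1.0545718e-34 J·s.

L_10 = 10ℏ = 1.0545718e-33 J·s
L_8 = 8ℏ = 8.4365744e-34 J·s

ΔL = L_10 - L_8 = (10 - 8)ℏ = 2ℏ
ΔL = 2 × 1.0545718e-34 J·s = 2.10914e-34 J·s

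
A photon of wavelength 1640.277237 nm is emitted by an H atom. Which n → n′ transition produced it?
n = 12 → n = 4

First, find the photon energy from the wavelength (hc = 1239.84 eV·nm):
E = hc/λ = 1239.84 eV·nm / 1640.277237 nm = 0.75587222 eV

The energy levels of hydrogen satisfy E_n = -13.6057 / n² eV, so an emission n_i → n_f releases
ΔE = 13.6057 × (1/n_f² − 1/n_i²) eV.

Setting ΔE equal to the photon energy:
1/n_f² − 1/n_i² = 0.75587222 / 13.6057 = 0.055555555

Since 1/n_i² must be positive, we need 1/n_f² > 0.055555555, i.e. n_f ≤ 4. For each allowed n_f, solve n_i = (1/n_f² − 0.055555555)^(−1/2) and check whether it is a whole number:
  n_f = 1: 1/n_i² = 1.000000000 − 0.055555555 = 0.944444445 → n_i = 1.029  (not an integer) ✗
  n_f = 2: 1/n_i² = 0.250000000 − 0.055555555 = 0.194444445 → n_i = 2.268  (not an integer) ✗
  n_f = 3: 1/n_i² = 0.111111111 − 0.055555555 = 0.055555556 → n_i = 4.243  (not an integer) ✗
  n_f = 4: 1/n_i² = 0.062500000 − 0.055555555 = 0.006944445 → n_i = 12.000  → integer, n_i = 12 ✓

Only n_f = 4 gives an integer upper level, n_i = 12.

The transition is from n = 12 to n = 4 (emission).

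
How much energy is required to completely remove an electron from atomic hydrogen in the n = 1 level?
13.605700 eV

The ionization energy is the energy needed to remove the electron completely (n → ∞).

For hydrogen, E_n = -13.6057 eV / n².

At n = 1: E_1 = -13.6057 / 1² = -13.605700000 eV
At n = ∞: E_∞ = 0 eV

Ionization energy = E_∞ - E_1 = 0 - (-13.605700000) = 13.605700000 eV
Ionization energy ≈ 13.605700 eV

This is also called the binding energy of the electron in state n = 1.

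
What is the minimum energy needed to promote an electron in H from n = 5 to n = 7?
0.27 eV

The energy levels of a hydrogen-like atom are E_n = -13.6057 eV / n².

Energy at n = 5: E_5 = -13.6057 / 5² = -0.54423 eV
Energy at n = 7: E_7 = -13.6057 / 7² = -0.27767 eV

The excitation energy is the difference:
ΔE = E_7 - E_5
ΔE = -0.27767 - (-0.54423)
ΔE = 0.27 eV

Since this is positive, energy must be absorbed (photon absorption).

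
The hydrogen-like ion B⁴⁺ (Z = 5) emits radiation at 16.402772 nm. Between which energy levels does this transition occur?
n = 6 → n = 2

First, find the photon energy from the wavelength (hc = 1239.84 eV·nm):
E = hc/λ = 1239.84 eV·nm / 16.402772 nm = 75.587224 eV

The energy levels of B⁴⁺ satisfy E_n = -13.6057 × 5² / n² eV, so an emission n_i → n_f releases
ΔE = 13.6057 × 5² × (1/n_f² − 1/n_i²) eV.

Setting ΔE equal to the photon energy:
1/n_f² − 1/n_i² = 75.587224 / (13.6057 × 5²) = 0.22222223

Since 1/n_i² must be positive, we need 1/n_f² > 0.22222223, i.e. n_f ≤ 2. For each allowed n_f, solve n_i = (1/n_f² − 0.22222223)^(−1/2) and check whether it is a whole number:
  n_f = 1: 1/n_i² = 1.00000000 − 0.22222223 = 0.77777777 → n_i = 1.134  (not an integer) ✗
  n_f = 2: 1/n_i² = 0.25000000 − 0.22222223 = 0.02777777 → n_i = 6.000  → integer, n_i = 6 ✓

Only n_f = 2 gives an integer upper level, n_i = 6.

The transition is from n = 6 to n = 2 (emission).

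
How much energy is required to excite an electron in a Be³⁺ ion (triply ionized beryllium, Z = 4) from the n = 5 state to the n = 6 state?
2.6607 eV

The energy levels of a hydrogen-like atom are E_n = -13.6057 Z² eV / n².

Energy at n = 5: E_5 = -13.6057 × 4² / 5² = -8.7076480 eV
Energy at n = 6: E_6 = -13.6057 × 4² / 6² = -6.0469778 eV

The excitation energy is the difference:
ΔE = E_6 - E_5
ΔE = -6.0469778 - (-8.7076480)
ΔE = 2.6607 eV

Since this is positive, energy must be absorbed (photon absorption).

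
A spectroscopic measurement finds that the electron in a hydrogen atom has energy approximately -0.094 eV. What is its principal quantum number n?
n = 12

The exact energy levels follow E_n = -13.6057 eV / n².

The measured value (-0.094 eV) is reported to only 2 significant figures, so we must test candidate n values and see which one matches to that precision.

Candidate energies:
  n = 10:  E = -13.6057/10² = -0.13606 eV
  n = 11:  E = -13.6057/11² = -0.11244 eV
  n = 12:  E = -13.6057/12² = -0.09448 eV  ← matches
  n = 13:  E = -13.6057/13² = -0.08051 eV
  n = 14:  E = -13.6057/14² = -0.06942 eV

Checking against the measurement of -0.094 eV (2 sig figs), only n = 12 agrees:
E_12 = -0.09448 eV, which rounds to -0.094 eV ✓

Therefore n = 12.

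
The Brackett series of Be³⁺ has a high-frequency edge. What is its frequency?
3.2898e+15 Hz

The series limit corresponds to the transition from n = ∞ to n = 4.
This is the highest energy (shortest wavelength) transition in the Brackett series.

E_∞ = 0 eV
E_4 = -13.6057 × 4² / 4² = -13.60570000 eV

Energy at series limit:
ΔE = E_∞ - E_4 = 0 - (-13.60570000) = 13.60570000 eV
E = 13.60570000 eV × (1.602177 × 10⁻¹⁹ J/eV) = 2.179874e-18 J
f = E/h = 2.179874e-18 J / (6.62607 × 10⁻³⁴ J·s) = 3.2898e+15 Hz

This energy equals the ionization energy from the n = 4 state of Be³⁺.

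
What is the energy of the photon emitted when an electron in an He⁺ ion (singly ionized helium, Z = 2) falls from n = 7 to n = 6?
0.401 eV

The energy levels are E_n = -13.6057 Z² eV / n².

Energy at n = 7: E_7 = -13.6057 × 2² / 7² = -1.110669 eV
Energy at n = 6: E_6 = -13.6057 × 2² / 6² = -1.511744 eV

For emission (electron falling to lower state), the photon energy is:
E_photon = E_7 - E_6 = |-1.110669 - (-1.511744)|
E_photon = 0.401 eV

This energy is carried away by the emitted photon.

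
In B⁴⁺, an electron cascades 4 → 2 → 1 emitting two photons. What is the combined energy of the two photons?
318.884 eV

The energy levels of B⁴⁺ are E_n = -13.6057 × 5² / n² eV.

First transition (4 → 2):
ΔE₁ = |E_2 - E_4|
ΔE₁ = |-85.035625000 - (-21.258906250)| = 63.776719 eV

Second transition (2 → 1):
ΔE₂ = |E_1 - E_2|
ΔE₂ = |-340.142500000 - (-85.035625000)| = 255.106875 eV

Total energy released:
E_total = ΔE₁ + ΔE₂ = 63.776719 + 255.106875 = 318.884 eV

Note: This equals the direct transition 4 → 1: 318.884 eV ✓
Energy is conserved regardless of the path taken.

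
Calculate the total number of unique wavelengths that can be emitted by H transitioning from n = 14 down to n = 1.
91

The electron can occupy levels n = 1, 2, ..., 14 during de-excitation — that is m = 14 - 1 + 1 = 14 distinct levels.

The number of distinct spectral lines equals the number of ways to choose 2 of these m levels (each pair gives one possible emission transition):

Number of lines = m(m-1)/2 = 14×13/2 = 91

These correspond to all possible transitions between the 14 levels:
14 → 13, 14 → 12, 14 → 11, 14 → 10, 14 → 9, 14 → 8, 14 → 7, 14 → 6...

Each transition produces a photon with a unique energy (and thus wavelength). This count does not depend on Z.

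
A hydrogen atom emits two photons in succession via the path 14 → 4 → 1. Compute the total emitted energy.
13.53628 eV

The energy levels of hydrogen are E_n = -13.6057 / n² eV.

First transition (14 → 4):
ΔE₁ = |E_4 - E_14|
ΔE₁ = |-0.85035625000 - (-0.06941683673)| = 0.78093941 eV

Second transition (4 → 1):
ΔE₂ = |E_1 - E_4|
ΔE₂ = |-13.60570000000 - (-0.85035625000)| = 12.75534375 eV

Total energy released:
E_total = ΔE₁ + ΔE₂ = 0.78093941 + 12.75534375 = 13.53628 eV

Note: This equals the direct transition 14 → 1: 13.53628 eV ✓
Energy is conserved regardless of the path taken.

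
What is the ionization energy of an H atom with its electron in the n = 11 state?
0.112444 eV

The ionization energy is the energy needed to remove the electron completely (n → ∞).

For hydrogen, E_n = -13.6057 eV / n².

At n = 11: E_11 = -13.6057 / 11² = -0.112443802 eV
At n = ∞: E_∞ = 0 eV

Ionization energy = E_∞ - E_11 = 0 - (-0.112443802) = 0.112443802 eV
Ionization energy ≈ 0.112444 eV

This is also called the binding energy of the electron in state n = 11.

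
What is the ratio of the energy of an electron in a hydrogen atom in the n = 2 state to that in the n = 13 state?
42.250

Using E_n = -13.6057 Z² / n² eV with Z = 1:

E_2 = -13.6057 / 2² = -13.6057 / 4 = -3.401425000 eV
E_13 = -13.6057 / 13² = -13.6057 / 169 = -0.080507101 eV

The ratio is:
E_2/E_13 = (-3.401425000) / (-0.080507101)
E_2/E_13 = (-13.6057/4) / (-13.6057/169)
E_2/E_13 = 169/4
E_2/E_13 = 42.250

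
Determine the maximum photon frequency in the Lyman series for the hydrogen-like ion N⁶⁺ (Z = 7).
1.61e+17 Hz

The series limit corresponds to the transition from n = ∞ to n = 1.
This is the highest energy (shortest wavelength) transition in the Lyman series.

E_∞ = 0 eV
E_1 = -13.6057 × 7² / 1² = -666.6793000 eV

Energy at series limit:
ΔE = E_∞ - E_1 = 0 - (-666.6793000) = 666.6793000 eV
E = 666.6793000 eV × (1.602177 × 10⁻¹⁹ J/eV) = 1.0681e-16 J
f = E/h = 1.0681e-16 J / (6.62607 × 10⁻³⁴ J·s) = 1.61e+17 Hz

This energy equals the ionization energy from the n = 1 state of N⁶⁺.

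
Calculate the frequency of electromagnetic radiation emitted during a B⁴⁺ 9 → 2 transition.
1.9546e+16 Hz

First, find the transition energy:
E_9 = -13.6057 × 5² / 9² = -4.199290 eV
E_2 = -13.6057 × 5² / 2² = -85.035625 eV
|ΔE| = |E_2 - E_9| = 80.836335 eV

Convert to Joules: E = 80.836335 eV × (1.602177 × 10⁻¹⁹ J/eV) = 1.295141e-17 J

Using E = hf:
f = E/h = 1.295141e-17 J / (6.62607 × 10⁻³⁴ J·s)
f = 1.9546e+16 Hz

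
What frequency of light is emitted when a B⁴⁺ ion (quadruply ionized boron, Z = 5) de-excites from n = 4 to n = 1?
7.7106e+16 Hz

First, find the transition energy:
E_4 = -13.6057 × 5² / 4² = -21.25891 eV
E_1 = -13.6057 × 5² / 1² = -340.14250 eV
|ΔE| = |E_1 - E_4| = 318.88359 eV

Convert to Joules: E = 318.88359 eV × (1.602177 × 10⁻¹⁹ J/eV) = 5.109080e-17 J

Using E = hf:
f = E/h = 5.109080e-17 J / (6.62607 × 10⁻³⁴ J·s)
f = 7.7106e+16 Hz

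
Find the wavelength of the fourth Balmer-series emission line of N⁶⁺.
8.368761 nm

The lines of a series are numbered from the longest wavelength (smallest ΔE) outward; the fourth line is the transition from n = n_f + 4 to n_f.
The Balmer series has all transitions ending at n_f = 2.

For N⁶⁺ (Z = 7), the fourth line (δ-line) is the jump from n = 6 to n = 2:
E_6 = -13.6057 × 7² / 6² = -18.51886944 eV
E_2 = -13.6057 × 7² / 2² = -166.66982500 eV
ΔE = E_6 - E_2 = 148.15095556 eV

λ = hc/E = 1239.84 eV·nm / 148.15095556 eV
λ = 8.368761 nm

This is the δ-line of the Balmer series in N⁶⁺.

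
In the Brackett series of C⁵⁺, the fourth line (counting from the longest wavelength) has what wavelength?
54.000897 nm

The lines of a series are numbered from the longest wavelength (smallest ΔE) outward; the fourth line is the transition from n = n_f + 4 to n_f.
The Brackett series has all transitions ending at n_f = 4.

For C⁵⁺ (Z = 6), the fourth line (δ-line) is the jump from n = 8 to n = 4:
E_8 = -13.6057 × 6² / 8² = -7.65320625 eV
E_4 = -13.6057 × 6² / 4² = -30.61282500 eV
ΔE = E_8 - E_4 = 22.95961875 eV

λ = hc/E = 1239.84 eV·nm / 22.95961875 eV
λ = 54.000897 nm

This is the δ-line of the Brackett series in C⁵⁺.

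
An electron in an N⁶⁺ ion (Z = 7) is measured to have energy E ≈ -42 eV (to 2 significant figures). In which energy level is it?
n = 4

The exact energy levels follow E_n = -13.6057 Z² / n² eV with Z = 7.

The measured value (-42 eV) is reported to only 2 significant figures, so we must test candidate n values and see which one matches to that precision.

Candidate energies:
  n = 2:  E = -13.6057 × 7² / 2² = -166.669825 eV
  n = 3:  E = -13.6057 × 7² / 3² = -74.075478 eV
  n = 4:  E = -13.6057 × 7² / 4² = -41.667456 eV  ← matches
  n = 5:  E = -13.6057 × 7² / 5² = -26.667172 eV
  n = 6:  E = -13.6057 × 7² / 6² = -18.518869 eV

Checking against the measurement of -42 eV (2 sig figs), only n = 4 agrees:
E_4 = -41.667456 eV, which rounds to -42 eV ✓

Therefore n = 4.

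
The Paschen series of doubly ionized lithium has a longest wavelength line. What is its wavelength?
208.28917 nm

The longest wavelength corresponds to the smallest energy transition in the series.
The Paschen series has all transitions ending at n_f = 3.

For Li²⁺ (Z = 3), the first line (α-line) is the jump from n = 4 to n = 3:
E_4 = -13.6057 × 3² / 4² = -7.653206250 eV
E_3 = -13.6057 × 3² / 3² = -13.605700000 eV
ΔE = E_4 - E_3 = 5.952493750 eV

λ = hc/E = 1239.84 eV·nm / 5.952493750 eV
λ = 208.28917 nm

This is the α-line of the Paschen series in Li²⁺.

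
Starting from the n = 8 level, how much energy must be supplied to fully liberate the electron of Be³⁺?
3.40 eV

The ionization energy is the energy needed to remove the electron completely (n → ∞).

For a hydrogen-like ion with Z = 4, E_n = -13.6057 Z² / n² eV.

At n = 8: E_8 = -13.6057 × 4² / 8² = -3.40143 eV
At n = ∞: E_∞ = 0 eV

Ionization energy = E_∞ - E_8 = 0 - (-3.40143) = 3.40143 eV
Ionization energy ≈ 3.40 eV

This is also called the binding energy of the electron in state n = 8.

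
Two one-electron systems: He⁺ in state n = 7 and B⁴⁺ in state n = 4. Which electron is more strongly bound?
B⁴⁺ at n = 4 (E = -21.25891 eV)

Using E_n = -13.6057 Z² / n² eV:

He⁺ (Z = 2) at n = 7:
E = -13.6057 × 2² / 7² = -13.6057 × 4 / 49 = -1.11066939 eV

B⁴⁺ (Z = 5) at n = 4:
E = -13.6057 × 5² / 4² = -13.6057 × 25 / 16 = -21.25890625 eV

Since -21.25890625 eV < -1.11066939 eV,
B⁴⁺ at n = 4 is more tightly bound (requires more energy to ionize).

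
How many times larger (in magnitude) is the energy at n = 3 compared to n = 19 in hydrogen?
40.11111

Using E_n = -13.6057 Z² / n² eV with Z = 1:

E_3 = -13.6057 / 3² = -13.6057 / 9 = -1.51174444444 eV
E_19 = -13.6057 / 19² = -13.6057 / 361 = -0.03768891967 eV

The ratio is:
E_3/E_19 = (-1.51174444444) / (-0.03768891967)
E_3/E_19 = (-13.6057/9) / (-13.6057/361)
E_3/E_19 = 361/9
E_3/E_19 = 40.11111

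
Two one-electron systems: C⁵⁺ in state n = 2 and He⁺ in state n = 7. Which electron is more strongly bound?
C⁵⁺ at n = 2 (E = -122.45130 eV)

Using E_n = -13.6057 Z² / n² eV:

C⁵⁺ (Z = 6) at n = 2:
E = -13.6057 × 6² / 2² = -13.6057 × 36 / 4 = -122.45130000 eV

He⁺ (Z = 2) at n = 7:
E = -13.6057 × 2² / 7² = -13.6057 × 4 / 49 = -1.11066939 eV

Since -122.45130000 eV < -1.11066939 eV,
C⁵⁺ at n = 2 is more tightly bound (requires more energy to ionize).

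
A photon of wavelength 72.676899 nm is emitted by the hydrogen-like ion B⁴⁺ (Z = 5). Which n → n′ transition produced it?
n = 9 → n = 4

First, find the photon energy from the wavelength (hc = 1239.84 eV·nm):
E = hc/λ = 1239.84 eV·nm / 72.676899 nm = 17.059616 eV

The energy levels of B⁴⁺ satisfy E_n = -13.6057 × 5² / n² eV, so an emission n_i → n_f releases
ΔE = 13.6057 × 5² × (1/n_f² − 1/n_i²) eV.

Setting ΔE equal to the photon energy:
1/n_f² − 1/n_i² = 17.059616 / (13.6057 × 5²) = 0.050154321

Since 1/n_i² must be positive, we need 1/n_f² > 0.050154321, i.e. n_f ≤ 4. For each allowed n_f, solve n_i = (1/n_f² − 0.050154321)^(−1/2) and check whether it is a whole number:
  n_f = 1: 1/n_i² = 1.000000000 − 0.050154321 = 0.949845679 → n_i = 1.026  (not an integer) ✗
  n_f = 2: 1/n_i² = 0.250000000 − 0.050154321 = 0.199845679 → n_i = 2.237  (not an integer) ✗
  n_f = 3: 1/n_i² = 0.111111111 − 0.050154321 = 0.060956790 → n_i = 4.050  (not an integer) ✗
  n_f = 4: 1/n_i² = 0.062500000 − 0.050154321 = 0.012345679 → n_i = 9.000  → integer, n_i = 9 ✓

Only n_f = 4 gives an integer upper level, n_i = 9.

The transition is from n = 9 to n = 4 (emission).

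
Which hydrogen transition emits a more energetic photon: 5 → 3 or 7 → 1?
7 → 1

Calculate the energy for each transition:

Transition 5 → 3:
ΔE₁ = |E_3 - E_5| = |-13.6057/3² - (-13.6057/5²)|
ΔE₁ = |-1.5117444444 - (-0.5442280000)| = 0.9675164 eV

Transition 7 → 1:
ΔE₂ = |E_1 - E_7| = |-13.6057/1² - (-13.6057/7²)|
ΔE₂ = |-13.6057000000 - (-0.2776673469)| = 13.3280327 eV

Since 13.3280327 eV > 0.9675164 eV, the transition 7 → 1 emits the more energetic photon.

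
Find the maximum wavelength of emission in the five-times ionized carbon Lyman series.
3.375 nm

The longest wavelength corresponds to the smallest energy transition in the series.
The Lyman series has all transitions ending at n_f = 1.

For C⁵⁺ (Z = 6), the first line (α-line) is the jump from n = 2 to n = 1:
E_2 = -13.6057 × 6² / 2² = -122.45130 eV
E_1 = -13.6057 × 6² / 1² = -489.80520 eV
ΔE = E_2 - E_1 = 367.35390 eV

λ = hc/E = 1239.84 eV·nm / 367.35390 eV
λ = 3.375 nm

This is the α-line of the Lyman series in C⁵⁺.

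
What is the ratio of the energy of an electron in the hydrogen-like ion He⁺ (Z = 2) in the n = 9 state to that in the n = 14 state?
2.420

Using E_n = -13.6057 Z² / n² eV with Z = 2:

E_9 = -13.6057 × 2² / 9² = -54.4228 / 81 = -0.671886420 eV
E_14 = -13.6057 × 2² / 14² = -54.4228 / 196 = -0.277667347 eV

The ratio is:
E_9/E_14 = (-0.671886420) / (-0.277667347)
E_9/E_14 = (-54.4228/81) / (-54.4228/196)
E_9/E_14 = 196/81
E_9/E_14 = 2.420
(Note: the Z² factors cancel in the ratio.)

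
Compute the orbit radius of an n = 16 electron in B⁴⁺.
2.70939 nm (or 27.09387 Å)

The Bohr radius formula is:
r_n = n² a₀ / Z

where a₀ = 0.05291772 nm is the Bohr radius.

For B⁴⁺ (Z = 5) at n = 16:
r_16 = 16² × 0.05291772 nm / 5
r_16 = 256 × 0.05291772 nm / 5
r_16 = 13.546936 nm / 5
r_16 = 2.70939 nm

The electron orbits at approximately 2.70939 nm from the nucleus.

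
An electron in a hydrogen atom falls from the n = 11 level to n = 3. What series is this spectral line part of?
Paschen series

The spectral series in hydrogen are named based on the final (lower) energy level:
- Lyman series: n_final = 1 (ultraviolet)
- Balmer series: n_final = 2 (visible/near-UV)
- Paschen series: n_final = 3 (infrared)
- Brackett series: n_final = 4 (infrared)
- Pfund series: n_final = 5 (far infrared)

Since this transition ends at n = 3, it belongs to the Paschen series.

For reference, this 11 → 3 line has photon energy
ΔE = 13.6057 eV × (1/3² - 1/11²) = 1.399301 eV,
corresponding to wavelength λ = hc/ΔE = 1239.84 eV·nm / 1.399301 eV = 886.04 nm in the infrared region.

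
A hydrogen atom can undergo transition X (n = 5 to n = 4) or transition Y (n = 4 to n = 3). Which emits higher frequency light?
4 → 3

Calculate the energy for each transition:

Transition 5 → 4:
ΔE₁ = |E_4 - E_5| = |-13.6057/4² - (-13.6057/5²)|
ΔE₁ = |-0.850356250000 - (-0.544228000000)| = 0.306128250 eV

Transition 4 → 3:
ΔE₂ = |E_3 - E_4| = |-13.6057/3² - (-13.6057/4²)|
ΔE₂ = |-1.511744444444 - (-0.850356250000)| = 0.661388194 eV

Since 0.661388194 eV > 0.306128250 eV, the transition 4 → 3 emits the more energetic photon.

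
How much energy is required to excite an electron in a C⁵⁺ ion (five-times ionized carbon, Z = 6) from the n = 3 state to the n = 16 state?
52.509498 eV

The energy levels of a hydrogen-like atom are E_n = -13.6057 Z² eV / n².

Energy at n = 3: E_3 = -13.6057 × 6² / 3² = -54.422800000 eV
Energy at n = 16: E_16 = -13.6057 × 6² / 16² = -1.913301563 eV

The excitation energy is the difference:
ΔE = E_16 - E_3
ΔE = -1.913301563 - (-54.422800000)
ΔE = 52.509498 eV

Since this is positive, energy must be absorbed (photon absorption).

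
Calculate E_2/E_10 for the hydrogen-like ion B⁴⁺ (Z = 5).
25.00

Using E_n = -13.6057 Z² / n² eV with Z = 5:

E_2 = -13.6057 × 5² / 2² = -340.1425 / 4 = -85.03562500 eV
E_10 = -13.6057 × 5² / 10² = -340.1425 / 100 = -3.40142500 eV

The ratio is:
E_2/E_10 = (-85.03562500) / (-3.40142500)
E_2/E_10 = (-340.1425/4) / (-340.1425/100)
E_2/E_10 = 100/4
E_2/E_10 = 25.00
(Note: the Z² factors cancel in the ratio.)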